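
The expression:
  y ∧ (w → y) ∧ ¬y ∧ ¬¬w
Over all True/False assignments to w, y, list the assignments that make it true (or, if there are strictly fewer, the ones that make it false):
is never true.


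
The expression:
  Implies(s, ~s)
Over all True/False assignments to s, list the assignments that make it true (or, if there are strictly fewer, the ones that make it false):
is true only for:
  s=False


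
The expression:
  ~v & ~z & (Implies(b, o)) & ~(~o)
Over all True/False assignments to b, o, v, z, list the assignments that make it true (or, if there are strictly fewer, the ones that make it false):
is true only for:
  b=False, o=True, v=False, z=False;
  b=True, o=True, v=False, z=False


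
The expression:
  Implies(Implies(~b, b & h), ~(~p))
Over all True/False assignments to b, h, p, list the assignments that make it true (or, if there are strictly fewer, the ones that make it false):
is false only for:
  b=True, h=False, p=False;
  b=True, h=True, p=False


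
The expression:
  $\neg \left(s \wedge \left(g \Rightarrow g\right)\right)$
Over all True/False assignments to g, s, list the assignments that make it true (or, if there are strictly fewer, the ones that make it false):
is true only for:
  g=False, s=False;
  g=True, s=False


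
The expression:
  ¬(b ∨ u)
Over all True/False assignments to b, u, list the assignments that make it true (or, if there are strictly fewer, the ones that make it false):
is true only for:
  b=False, u=False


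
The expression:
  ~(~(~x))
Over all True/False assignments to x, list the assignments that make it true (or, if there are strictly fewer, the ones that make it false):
is true only for:
  x=False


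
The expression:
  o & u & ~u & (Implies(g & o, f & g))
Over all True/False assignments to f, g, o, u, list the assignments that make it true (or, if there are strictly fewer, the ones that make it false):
is never true.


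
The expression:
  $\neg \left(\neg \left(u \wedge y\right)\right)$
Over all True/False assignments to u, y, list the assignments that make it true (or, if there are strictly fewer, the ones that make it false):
is true only for:
  u=True, y=True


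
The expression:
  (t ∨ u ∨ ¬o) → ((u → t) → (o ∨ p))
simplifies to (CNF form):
(o ∨ p ∨ u) ∧ (o ∨ p ∨ ¬t)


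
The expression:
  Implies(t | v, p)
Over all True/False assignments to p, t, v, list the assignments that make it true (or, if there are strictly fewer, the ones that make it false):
is false only for:
  p=False, t=False, v=True;
  p=False, t=True, v=False;
  p=False, t=True, v=True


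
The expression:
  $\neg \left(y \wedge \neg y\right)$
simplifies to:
$\text{True}$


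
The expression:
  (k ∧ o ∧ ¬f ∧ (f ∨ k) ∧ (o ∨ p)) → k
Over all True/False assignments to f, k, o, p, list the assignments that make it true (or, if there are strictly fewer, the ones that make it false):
is always true.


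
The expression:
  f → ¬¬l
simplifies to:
l ∨ ¬f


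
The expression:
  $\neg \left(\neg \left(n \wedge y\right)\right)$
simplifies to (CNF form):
$n \wedge y$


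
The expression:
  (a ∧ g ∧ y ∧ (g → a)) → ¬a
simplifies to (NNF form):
¬a ∨ ¬g ∨ ¬y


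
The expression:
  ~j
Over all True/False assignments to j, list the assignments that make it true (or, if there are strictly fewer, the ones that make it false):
is true only for:
  j=False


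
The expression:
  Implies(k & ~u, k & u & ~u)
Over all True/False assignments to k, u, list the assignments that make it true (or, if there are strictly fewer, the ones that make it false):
is false only for:
  k=True, u=False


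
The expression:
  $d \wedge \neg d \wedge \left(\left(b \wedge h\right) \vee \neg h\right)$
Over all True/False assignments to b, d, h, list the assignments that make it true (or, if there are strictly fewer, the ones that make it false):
is never true.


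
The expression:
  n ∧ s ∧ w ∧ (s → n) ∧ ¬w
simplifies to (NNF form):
False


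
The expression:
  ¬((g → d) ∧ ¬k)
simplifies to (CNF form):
(g ∨ k) ∧ (k ∨ ¬d)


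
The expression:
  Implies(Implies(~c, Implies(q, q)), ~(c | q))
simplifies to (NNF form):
~c & ~q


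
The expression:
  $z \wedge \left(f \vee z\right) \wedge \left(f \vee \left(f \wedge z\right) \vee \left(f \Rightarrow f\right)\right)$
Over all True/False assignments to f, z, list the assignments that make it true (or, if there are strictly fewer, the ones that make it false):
is true only for:
  f=False, z=True;
  f=True, z=True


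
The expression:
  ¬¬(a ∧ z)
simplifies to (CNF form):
a ∧ z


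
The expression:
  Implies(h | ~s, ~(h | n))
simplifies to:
~h & (s | ~n)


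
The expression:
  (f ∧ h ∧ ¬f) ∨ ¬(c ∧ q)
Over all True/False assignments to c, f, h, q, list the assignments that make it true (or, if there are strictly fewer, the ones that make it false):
is false only for:
  c=True, f=False, h=False, q=True;
  c=True, f=False, h=True, q=True;
  c=True, f=True, h=False, q=True;
  c=True, f=True, h=True, q=True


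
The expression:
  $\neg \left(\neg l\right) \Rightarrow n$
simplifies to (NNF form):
$n \vee \neg l$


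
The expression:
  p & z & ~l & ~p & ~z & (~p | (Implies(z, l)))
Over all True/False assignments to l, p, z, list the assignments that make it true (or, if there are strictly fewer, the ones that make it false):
is never true.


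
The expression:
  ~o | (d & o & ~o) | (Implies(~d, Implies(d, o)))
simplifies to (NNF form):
True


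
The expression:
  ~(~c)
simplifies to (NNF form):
c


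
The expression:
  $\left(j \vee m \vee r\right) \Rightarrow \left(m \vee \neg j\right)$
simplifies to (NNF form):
$m \vee \neg j$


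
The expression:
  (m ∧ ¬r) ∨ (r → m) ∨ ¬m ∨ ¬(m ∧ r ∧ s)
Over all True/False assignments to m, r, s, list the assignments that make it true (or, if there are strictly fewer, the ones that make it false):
is always true.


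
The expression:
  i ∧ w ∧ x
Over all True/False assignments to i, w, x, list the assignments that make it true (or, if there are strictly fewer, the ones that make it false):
is true only for:
  i=True, w=True, x=True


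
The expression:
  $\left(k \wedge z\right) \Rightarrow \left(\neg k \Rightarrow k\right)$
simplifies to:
$\text{True}$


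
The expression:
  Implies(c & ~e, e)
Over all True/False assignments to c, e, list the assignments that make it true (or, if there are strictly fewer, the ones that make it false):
is false only for:
  c=True, e=False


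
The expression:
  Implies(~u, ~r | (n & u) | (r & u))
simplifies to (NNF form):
u | ~r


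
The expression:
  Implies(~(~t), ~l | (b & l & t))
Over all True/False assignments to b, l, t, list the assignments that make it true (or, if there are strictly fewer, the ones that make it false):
is false only for:
  b=False, l=True, t=True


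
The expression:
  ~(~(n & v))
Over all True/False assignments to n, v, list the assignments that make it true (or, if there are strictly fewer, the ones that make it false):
is true only for:
  n=True, v=True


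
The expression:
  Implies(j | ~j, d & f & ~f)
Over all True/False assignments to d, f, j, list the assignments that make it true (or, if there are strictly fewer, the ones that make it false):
is never true.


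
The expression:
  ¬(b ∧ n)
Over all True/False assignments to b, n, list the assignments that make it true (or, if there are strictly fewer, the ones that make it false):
is false only for:
  b=True, n=True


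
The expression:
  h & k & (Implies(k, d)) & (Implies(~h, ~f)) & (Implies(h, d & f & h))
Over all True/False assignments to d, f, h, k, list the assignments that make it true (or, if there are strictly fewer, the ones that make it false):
is true only for:
  d=True, f=True, h=True, k=True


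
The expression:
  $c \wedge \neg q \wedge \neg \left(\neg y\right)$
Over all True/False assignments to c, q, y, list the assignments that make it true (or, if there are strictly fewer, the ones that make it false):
is true only for:
  c=True, q=False, y=True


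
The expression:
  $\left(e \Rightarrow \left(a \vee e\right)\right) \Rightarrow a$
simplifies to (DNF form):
$a$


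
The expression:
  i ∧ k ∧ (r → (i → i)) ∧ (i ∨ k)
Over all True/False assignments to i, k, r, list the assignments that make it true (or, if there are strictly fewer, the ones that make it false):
is true only for:
  i=True, k=True, r=False;
  i=True, k=True, r=True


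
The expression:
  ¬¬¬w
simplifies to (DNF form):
¬w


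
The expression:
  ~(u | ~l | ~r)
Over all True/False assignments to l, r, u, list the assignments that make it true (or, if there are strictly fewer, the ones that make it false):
is true only for:
  l=True, r=True, u=False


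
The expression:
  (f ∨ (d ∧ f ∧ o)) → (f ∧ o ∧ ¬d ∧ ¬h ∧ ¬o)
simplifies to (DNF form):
¬f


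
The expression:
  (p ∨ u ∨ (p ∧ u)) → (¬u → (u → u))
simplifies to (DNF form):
True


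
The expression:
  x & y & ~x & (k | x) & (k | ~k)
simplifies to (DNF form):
False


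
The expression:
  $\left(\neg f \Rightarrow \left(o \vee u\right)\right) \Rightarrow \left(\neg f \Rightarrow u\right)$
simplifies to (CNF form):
$f \vee u \vee \neg o$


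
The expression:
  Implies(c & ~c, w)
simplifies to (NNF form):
True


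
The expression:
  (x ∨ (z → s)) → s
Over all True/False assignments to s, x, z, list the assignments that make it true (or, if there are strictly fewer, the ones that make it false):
is false only for:
  s=False, x=False, z=False;
  s=False, x=True, z=False;
  s=False, x=True, z=True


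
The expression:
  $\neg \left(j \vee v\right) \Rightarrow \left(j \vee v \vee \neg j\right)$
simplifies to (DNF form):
$\text{True}$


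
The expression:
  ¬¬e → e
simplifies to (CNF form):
True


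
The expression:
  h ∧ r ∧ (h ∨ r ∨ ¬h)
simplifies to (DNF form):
h ∧ r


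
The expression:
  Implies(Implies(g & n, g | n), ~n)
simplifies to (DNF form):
~n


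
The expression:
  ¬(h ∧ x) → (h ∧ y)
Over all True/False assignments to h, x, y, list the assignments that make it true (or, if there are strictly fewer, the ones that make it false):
is true only for:
  h=True, x=False, y=True;
  h=True, x=True, y=False;
  h=True, x=True, y=True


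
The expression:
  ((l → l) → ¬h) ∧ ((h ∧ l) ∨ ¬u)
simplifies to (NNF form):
¬h ∧ ¬u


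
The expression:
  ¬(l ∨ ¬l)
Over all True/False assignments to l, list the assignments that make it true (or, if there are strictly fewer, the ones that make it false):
is never true.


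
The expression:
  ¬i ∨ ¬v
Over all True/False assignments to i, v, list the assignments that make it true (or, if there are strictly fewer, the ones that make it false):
is false only for:
  i=True, v=True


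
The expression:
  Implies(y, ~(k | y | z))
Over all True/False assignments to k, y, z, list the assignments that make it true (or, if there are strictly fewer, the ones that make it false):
is true only for:
  k=False, y=False, z=False;
  k=False, y=False, z=True;
  k=True, y=False, z=False;
  k=True, y=False, z=True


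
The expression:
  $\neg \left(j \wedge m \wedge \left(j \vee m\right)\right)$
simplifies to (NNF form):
$\neg j \vee \neg m$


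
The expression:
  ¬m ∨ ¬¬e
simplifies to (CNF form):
e ∨ ¬m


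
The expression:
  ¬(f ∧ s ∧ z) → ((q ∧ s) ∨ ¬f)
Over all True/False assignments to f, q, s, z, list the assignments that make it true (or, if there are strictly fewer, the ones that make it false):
is false only for:
  f=True, q=False, s=False, z=False;
  f=True, q=False, s=False, z=True;
  f=True, q=False, s=True, z=False;
  f=True, q=True, s=False, z=False;
  f=True, q=True, s=False, z=True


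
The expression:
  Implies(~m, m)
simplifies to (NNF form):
m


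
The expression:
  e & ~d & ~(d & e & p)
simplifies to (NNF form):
e & ~d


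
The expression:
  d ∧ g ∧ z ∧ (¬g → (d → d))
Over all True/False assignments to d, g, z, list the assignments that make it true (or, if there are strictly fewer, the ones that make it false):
is true only for:
  d=True, g=True, z=True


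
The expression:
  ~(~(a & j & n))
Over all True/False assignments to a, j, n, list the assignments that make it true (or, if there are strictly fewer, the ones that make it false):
is true only for:
  a=True, j=True, n=True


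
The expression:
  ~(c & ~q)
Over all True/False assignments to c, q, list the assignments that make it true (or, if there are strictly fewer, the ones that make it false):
is false only for:
  c=True, q=False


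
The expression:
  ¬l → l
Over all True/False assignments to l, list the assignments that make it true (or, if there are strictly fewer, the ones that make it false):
is true only for:
  l=True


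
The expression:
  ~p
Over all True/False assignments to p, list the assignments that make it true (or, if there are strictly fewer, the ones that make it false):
is true only for:
  p=False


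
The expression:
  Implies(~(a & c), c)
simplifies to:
c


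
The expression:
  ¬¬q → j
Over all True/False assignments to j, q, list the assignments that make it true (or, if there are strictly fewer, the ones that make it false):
is false only for:
  j=False, q=True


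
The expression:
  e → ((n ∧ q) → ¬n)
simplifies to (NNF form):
¬e ∨ ¬n ∨ ¬q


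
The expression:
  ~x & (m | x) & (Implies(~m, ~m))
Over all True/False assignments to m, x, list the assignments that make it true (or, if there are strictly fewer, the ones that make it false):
is true only for:
  m=True, x=False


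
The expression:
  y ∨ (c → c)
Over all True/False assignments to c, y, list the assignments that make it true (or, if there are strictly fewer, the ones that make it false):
is always true.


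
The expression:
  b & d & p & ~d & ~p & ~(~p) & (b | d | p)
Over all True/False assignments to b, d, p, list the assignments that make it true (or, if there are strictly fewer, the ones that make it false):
is never true.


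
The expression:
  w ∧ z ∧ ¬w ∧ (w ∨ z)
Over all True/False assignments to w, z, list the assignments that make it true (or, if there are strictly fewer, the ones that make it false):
is never true.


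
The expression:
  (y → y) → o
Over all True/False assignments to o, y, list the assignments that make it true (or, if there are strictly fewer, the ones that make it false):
is true only for:
  o=True, y=False;
  o=True, y=True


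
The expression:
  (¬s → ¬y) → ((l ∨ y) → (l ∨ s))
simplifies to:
True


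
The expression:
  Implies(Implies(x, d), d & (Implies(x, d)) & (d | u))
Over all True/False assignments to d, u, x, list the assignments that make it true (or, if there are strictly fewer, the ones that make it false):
is false only for:
  d=False, u=False, x=False;
  d=False, u=True, x=False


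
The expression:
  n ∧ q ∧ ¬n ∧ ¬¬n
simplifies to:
False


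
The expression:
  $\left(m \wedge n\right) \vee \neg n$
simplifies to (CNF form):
$m \vee \neg n$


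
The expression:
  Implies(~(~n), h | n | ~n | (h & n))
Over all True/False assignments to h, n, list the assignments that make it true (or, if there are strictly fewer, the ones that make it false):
is always true.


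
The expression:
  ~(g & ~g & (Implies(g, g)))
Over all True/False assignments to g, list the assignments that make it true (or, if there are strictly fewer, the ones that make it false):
is always true.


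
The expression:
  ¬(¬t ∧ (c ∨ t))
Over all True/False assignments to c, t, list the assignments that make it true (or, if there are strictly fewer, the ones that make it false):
is false only for:
  c=True, t=False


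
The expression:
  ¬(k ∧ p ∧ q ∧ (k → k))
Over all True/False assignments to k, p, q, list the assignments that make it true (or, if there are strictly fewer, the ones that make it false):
is false only for:
  k=True, p=True, q=True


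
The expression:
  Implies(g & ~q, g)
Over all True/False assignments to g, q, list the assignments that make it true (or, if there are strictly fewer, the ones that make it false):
is always true.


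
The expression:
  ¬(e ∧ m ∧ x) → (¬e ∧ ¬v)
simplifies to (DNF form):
(¬e ∧ ¬v) ∨ (e ∧ m ∧ x)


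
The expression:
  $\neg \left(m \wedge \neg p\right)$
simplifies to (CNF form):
$p \vee \neg m$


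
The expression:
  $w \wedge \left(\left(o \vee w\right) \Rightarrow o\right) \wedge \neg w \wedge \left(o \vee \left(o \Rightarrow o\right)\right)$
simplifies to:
$\text{False}$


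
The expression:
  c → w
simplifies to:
w ∨ ¬c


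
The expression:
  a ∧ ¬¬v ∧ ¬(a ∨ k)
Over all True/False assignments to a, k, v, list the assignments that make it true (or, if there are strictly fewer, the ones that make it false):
is never true.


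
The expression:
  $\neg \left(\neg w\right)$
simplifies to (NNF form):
$w$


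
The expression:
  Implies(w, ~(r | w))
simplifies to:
~w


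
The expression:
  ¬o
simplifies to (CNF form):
¬o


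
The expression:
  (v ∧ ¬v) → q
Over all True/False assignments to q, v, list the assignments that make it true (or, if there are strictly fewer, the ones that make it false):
is always true.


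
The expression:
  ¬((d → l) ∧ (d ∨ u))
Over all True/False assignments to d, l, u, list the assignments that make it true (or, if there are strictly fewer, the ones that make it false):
is true only for:
  d=False, l=False, u=False;
  d=False, l=True, u=False;
  d=True, l=False, u=False;
  d=True, l=False, u=True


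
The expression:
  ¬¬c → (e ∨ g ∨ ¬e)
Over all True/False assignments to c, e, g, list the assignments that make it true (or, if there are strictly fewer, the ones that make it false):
is always true.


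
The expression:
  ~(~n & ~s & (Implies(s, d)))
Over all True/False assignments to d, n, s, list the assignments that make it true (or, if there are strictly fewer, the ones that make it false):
is false only for:
  d=False, n=False, s=False;
  d=True, n=False, s=False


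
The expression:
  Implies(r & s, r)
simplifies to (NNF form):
True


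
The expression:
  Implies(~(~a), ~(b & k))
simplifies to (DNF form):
~a | ~b | ~k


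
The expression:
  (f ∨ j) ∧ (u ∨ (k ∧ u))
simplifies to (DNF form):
(f ∧ u) ∨ (j ∧ u)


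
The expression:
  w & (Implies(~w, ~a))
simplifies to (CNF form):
w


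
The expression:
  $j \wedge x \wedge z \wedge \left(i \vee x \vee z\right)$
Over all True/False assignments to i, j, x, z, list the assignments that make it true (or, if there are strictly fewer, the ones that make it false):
is true only for:
  i=False, j=True, x=True, z=True;
  i=True, j=True, x=True, z=True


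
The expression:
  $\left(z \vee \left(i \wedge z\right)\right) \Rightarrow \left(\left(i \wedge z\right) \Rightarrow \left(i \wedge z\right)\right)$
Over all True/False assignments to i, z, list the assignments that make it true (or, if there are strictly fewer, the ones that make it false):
is always true.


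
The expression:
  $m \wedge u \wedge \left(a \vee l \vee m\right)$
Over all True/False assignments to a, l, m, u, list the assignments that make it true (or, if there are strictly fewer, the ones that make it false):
is true only for:
  a=False, l=False, m=True, u=True;
  a=False, l=True, m=True, u=True;
  a=True, l=False, m=True, u=True;
  a=True, l=True, m=True, u=True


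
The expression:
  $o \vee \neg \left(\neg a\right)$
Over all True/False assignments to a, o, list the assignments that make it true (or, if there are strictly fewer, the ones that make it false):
is false only for:
  a=False, o=False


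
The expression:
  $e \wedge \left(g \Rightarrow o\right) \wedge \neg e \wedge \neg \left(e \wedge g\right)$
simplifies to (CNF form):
$\text{False}$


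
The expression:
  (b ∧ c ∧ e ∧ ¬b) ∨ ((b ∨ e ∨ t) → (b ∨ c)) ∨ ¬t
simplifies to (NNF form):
b ∨ c ∨ ¬t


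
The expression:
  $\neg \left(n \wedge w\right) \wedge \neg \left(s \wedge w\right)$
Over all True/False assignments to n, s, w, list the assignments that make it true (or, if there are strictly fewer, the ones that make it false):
is false only for:
  n=False, s=True, w=True;
  n=True, s=False, w=True;
  n=True, s=True, w=True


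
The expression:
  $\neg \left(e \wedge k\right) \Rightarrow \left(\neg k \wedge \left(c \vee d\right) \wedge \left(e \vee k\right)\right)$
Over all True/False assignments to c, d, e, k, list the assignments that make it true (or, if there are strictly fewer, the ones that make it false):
is true only for:
  c=False, d=False, e=True, k=True;
  c=False, d=True, e=True, k=False;
  c=False, d=True, e=True, k=True;
  c=True, d=False, e=True, k=False;
  c=True, d=False, e=True, k=True;
  c=True, d=True, e=True, k=False;
  c=True, d=True, e=True, k=True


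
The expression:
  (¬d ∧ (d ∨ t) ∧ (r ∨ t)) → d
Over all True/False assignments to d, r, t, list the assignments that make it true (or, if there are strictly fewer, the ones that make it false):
is false only for:
  d=False, r=False, t=True;
  d=False, r=True, t=True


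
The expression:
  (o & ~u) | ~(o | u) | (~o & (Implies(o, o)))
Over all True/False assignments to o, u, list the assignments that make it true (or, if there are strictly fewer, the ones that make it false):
is false only for:
  o=True, u=True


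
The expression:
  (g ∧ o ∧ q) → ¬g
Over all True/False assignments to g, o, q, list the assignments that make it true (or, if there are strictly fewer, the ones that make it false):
is false only for:
  g=True, o=True, q=True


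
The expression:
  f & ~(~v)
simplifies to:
f & v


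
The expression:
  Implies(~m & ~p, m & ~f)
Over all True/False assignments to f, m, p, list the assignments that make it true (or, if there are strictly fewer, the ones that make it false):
is false only for:
  f=False, m=False, p=False;
  f=True, m=False, p=False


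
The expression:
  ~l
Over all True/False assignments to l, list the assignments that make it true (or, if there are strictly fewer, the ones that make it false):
is true only for:
  l=False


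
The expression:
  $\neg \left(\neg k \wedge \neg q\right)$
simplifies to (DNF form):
$k \vee q$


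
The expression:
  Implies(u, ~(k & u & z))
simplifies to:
~k | ~u | ~z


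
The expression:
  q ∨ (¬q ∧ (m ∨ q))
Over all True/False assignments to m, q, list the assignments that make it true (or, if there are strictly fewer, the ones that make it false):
is false only for:
  m=False, q=False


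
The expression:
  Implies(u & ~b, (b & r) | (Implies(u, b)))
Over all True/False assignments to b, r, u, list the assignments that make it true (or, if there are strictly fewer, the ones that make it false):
is false only for:
  b=False, r=False, u=True;
  b=False, r=True, u=True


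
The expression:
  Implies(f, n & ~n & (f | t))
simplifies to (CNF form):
~f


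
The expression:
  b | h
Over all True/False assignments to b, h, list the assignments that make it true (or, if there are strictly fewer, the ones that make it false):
is false only for:
  b=False, h=False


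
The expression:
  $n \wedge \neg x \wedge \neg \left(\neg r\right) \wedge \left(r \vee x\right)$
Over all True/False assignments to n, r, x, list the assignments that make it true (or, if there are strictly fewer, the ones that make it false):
is true only for:
  n=True, r=True, x=False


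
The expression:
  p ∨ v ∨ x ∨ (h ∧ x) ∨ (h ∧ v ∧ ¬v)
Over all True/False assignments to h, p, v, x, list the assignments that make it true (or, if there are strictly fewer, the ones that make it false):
is false only for:
  h=False, p=False, v=False, x=False;
  h=True, p=False, v=False, x=False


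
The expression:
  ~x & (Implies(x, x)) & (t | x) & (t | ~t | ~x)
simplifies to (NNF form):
t & ~x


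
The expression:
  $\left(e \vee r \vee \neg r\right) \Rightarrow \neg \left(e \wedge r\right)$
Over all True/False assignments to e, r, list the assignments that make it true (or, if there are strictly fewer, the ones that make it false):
is false only for:
  e=True, r=True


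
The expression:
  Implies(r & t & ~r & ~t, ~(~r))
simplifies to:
True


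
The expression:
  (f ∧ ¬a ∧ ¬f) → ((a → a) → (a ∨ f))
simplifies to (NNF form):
True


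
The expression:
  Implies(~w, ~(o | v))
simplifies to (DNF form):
w | (~o & ~v)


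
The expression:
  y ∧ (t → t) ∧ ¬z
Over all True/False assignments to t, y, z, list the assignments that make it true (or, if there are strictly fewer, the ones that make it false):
is true only for:
  t=False, y=True, z=False;
  t=True, y=True, z=False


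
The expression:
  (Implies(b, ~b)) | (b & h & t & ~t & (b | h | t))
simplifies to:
~b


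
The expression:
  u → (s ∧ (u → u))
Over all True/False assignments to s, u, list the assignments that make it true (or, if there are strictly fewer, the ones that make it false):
is false only for:
  s=False, u=True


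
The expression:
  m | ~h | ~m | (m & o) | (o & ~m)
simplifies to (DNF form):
True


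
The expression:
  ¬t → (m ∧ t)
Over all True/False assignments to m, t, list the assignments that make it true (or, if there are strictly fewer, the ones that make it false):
is true only for:
  m=False, t=True;
  m=True, t=True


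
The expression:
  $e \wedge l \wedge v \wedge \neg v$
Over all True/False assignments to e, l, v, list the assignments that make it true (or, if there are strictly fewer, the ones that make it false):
is never true.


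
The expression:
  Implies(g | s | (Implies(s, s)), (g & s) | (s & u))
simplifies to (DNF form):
(g & s) | (s & u)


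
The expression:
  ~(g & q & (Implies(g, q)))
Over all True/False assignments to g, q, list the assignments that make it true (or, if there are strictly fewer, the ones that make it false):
is false only for:
  g=True, q=True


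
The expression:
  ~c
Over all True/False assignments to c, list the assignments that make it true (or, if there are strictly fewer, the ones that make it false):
is true only for:
  c=False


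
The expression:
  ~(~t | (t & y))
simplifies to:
t & ~y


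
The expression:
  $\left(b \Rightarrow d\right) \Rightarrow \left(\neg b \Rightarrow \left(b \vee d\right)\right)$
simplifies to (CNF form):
$b \vee d$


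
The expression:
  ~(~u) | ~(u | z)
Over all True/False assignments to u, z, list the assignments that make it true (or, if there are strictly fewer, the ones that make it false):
is false only for:
  u=False, z=True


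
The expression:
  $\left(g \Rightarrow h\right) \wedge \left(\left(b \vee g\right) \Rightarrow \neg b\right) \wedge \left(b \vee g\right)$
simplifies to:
$g \wedge h \wedge \neg b$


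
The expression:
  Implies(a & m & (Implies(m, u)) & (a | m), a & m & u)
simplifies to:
True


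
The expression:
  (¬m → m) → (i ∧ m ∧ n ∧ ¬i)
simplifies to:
¬m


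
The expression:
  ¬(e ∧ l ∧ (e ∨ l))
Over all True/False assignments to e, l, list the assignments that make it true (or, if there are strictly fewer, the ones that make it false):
is false only for:
  e=True, l=True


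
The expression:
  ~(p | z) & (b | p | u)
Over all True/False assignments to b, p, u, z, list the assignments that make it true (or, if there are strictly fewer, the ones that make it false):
is true only for:
  b=False, p=False, u=True, z=False;
  b=True, p=False, u=False, z=False;
  b=True, p=False, u=True, z=False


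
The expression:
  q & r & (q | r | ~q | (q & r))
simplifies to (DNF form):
q & r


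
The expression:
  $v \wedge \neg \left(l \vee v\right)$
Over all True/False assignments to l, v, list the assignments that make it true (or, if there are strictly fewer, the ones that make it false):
is never true.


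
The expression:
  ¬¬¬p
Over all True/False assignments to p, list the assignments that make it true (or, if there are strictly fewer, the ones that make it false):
is true only for:
  p=False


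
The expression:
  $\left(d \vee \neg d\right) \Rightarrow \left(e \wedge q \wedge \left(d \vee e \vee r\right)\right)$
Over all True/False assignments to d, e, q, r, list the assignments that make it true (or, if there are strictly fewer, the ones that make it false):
is true only for:
  d=False, e=True, q=True, r=False;
  d=False, e=True, q=True, r=True;
  d=True, e=True, q=True, r=False;
  d=True, e=True, q=True, r=True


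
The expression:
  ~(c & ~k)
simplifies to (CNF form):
k | ~c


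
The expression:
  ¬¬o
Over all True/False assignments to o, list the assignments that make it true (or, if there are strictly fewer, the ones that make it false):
is true only for:
  o=True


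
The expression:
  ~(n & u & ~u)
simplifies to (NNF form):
True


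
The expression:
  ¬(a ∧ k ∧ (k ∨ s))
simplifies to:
¬a ∨ ¬k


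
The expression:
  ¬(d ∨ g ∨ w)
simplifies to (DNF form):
¬d ∧ ¬g ∧ ¬w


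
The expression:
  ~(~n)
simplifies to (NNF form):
n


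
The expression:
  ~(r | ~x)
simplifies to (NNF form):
x & ~r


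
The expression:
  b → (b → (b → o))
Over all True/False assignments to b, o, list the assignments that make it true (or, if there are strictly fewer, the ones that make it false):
is false only for:
  b=True, o=False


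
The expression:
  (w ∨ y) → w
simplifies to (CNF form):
w ∨ ¬y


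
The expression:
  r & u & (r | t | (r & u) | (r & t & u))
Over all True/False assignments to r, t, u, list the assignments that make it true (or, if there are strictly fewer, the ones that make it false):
is true only for:
  r=True, t=False, u=True;
  r=True, t=True, u=True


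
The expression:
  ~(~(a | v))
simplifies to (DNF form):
a | v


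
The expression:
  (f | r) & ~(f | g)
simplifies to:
r & ~f & ~g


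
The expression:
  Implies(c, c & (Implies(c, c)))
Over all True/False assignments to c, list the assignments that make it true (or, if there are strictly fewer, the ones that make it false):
is always true.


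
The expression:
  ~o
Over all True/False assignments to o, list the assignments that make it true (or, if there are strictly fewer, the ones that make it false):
is true only for:
  o=False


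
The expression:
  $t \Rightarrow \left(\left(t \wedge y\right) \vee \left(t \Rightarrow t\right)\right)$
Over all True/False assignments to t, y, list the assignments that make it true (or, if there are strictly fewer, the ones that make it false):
is always true.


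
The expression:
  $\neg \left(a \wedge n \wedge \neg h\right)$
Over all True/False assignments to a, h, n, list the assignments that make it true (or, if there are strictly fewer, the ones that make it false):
is false only for:
  a=True, h=False, n=True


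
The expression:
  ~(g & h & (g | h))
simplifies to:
~g | ~h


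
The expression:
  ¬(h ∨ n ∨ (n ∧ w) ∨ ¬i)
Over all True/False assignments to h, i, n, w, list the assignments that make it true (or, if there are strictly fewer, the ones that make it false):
is true only for:
  h=False, i=True, n=False, w=False;
  h=False, i=True, n=False, w=True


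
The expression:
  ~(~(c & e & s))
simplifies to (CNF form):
c & e & s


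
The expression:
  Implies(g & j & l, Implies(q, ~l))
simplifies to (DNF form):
~g | ~j | ~l | ~q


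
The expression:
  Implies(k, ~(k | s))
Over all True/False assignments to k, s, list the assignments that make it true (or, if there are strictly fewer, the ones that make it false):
is true only for:
  k=False, s=False;
  k=False, s=True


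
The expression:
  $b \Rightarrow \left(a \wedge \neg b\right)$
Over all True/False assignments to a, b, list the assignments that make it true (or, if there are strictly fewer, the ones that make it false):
is true only for:
  a=False, b=False;
  a=True, b=False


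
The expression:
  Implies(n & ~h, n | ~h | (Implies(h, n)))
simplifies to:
True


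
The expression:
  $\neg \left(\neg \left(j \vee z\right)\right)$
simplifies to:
$j \vee z$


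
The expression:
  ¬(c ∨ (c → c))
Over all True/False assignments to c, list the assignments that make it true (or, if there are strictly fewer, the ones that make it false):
is never true.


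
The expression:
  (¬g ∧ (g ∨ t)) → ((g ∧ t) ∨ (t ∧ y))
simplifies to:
g ∨ y ∨ ¬t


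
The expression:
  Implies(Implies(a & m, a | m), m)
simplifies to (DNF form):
m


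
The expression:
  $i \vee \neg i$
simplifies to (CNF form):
$\text{True}$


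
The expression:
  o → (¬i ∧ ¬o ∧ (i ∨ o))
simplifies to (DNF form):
¬o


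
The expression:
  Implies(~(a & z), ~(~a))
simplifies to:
a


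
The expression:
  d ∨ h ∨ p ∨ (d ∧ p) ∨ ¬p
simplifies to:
True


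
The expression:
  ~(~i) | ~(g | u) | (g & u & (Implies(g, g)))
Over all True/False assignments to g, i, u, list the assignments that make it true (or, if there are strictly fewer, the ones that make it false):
is false only for:
  g=False, i=False, u=True;
  g=True, i=False, u=False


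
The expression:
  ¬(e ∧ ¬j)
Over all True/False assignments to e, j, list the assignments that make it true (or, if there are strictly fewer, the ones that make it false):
is false only for:
  e=True, j=False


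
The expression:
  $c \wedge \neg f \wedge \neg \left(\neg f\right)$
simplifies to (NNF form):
$\text{False}$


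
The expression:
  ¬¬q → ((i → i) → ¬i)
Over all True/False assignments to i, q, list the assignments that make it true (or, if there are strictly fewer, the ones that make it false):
is false only for:
  i=True, q=True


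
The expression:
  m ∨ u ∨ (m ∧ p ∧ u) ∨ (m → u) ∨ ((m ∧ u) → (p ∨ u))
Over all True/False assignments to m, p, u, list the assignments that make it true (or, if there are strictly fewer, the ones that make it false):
is always true.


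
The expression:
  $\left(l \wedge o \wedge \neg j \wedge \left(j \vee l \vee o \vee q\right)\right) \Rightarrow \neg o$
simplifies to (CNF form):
$j \vee \neg l \vee \neg o$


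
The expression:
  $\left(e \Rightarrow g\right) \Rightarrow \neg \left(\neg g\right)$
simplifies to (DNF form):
$e \vee g$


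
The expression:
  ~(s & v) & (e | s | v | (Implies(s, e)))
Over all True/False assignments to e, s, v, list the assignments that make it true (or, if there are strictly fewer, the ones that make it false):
is false only for:
  e=False, s=True, v=True;
  e=True, s=True, v=True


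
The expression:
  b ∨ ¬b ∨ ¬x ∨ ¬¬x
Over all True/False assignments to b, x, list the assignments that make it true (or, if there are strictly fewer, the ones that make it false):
is always true.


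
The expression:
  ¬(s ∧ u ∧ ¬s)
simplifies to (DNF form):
True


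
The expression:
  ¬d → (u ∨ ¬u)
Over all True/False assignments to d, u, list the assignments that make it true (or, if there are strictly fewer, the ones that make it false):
is always true.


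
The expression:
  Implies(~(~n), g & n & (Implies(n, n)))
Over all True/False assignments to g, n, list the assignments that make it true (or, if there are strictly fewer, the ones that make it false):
is false only for:
  g=False, n=True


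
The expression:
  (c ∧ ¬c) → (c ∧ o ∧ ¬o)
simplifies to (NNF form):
True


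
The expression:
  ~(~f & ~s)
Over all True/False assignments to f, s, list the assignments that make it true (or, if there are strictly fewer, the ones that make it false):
is false only for:
  f=False, s=False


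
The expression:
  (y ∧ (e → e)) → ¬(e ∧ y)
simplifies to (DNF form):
¬e ∨ ¬y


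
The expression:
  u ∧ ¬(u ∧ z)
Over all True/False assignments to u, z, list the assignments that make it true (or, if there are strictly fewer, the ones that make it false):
is true only for:
  u=True, z=False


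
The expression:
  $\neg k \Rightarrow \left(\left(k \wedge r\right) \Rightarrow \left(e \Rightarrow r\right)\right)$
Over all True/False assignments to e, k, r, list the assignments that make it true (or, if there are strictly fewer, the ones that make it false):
is always true.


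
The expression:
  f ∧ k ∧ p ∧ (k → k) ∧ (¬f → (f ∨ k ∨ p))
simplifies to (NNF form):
f ∧ k ∧ p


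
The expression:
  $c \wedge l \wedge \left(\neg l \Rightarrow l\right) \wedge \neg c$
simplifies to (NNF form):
$\text{False}$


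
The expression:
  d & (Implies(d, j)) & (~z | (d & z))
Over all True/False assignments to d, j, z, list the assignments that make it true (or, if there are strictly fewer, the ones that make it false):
is true only for:
  d=True, j=True, z=False;
  d=True, j=True, z=True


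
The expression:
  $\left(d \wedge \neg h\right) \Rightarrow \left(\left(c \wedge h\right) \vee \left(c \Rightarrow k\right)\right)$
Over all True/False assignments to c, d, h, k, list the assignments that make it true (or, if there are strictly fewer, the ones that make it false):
is false only for:
  c=True, d=True, h=False, k=False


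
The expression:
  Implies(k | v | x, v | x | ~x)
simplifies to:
True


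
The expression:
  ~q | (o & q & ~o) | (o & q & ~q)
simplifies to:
~q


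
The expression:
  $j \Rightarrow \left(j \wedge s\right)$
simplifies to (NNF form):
$s \vee \neg j$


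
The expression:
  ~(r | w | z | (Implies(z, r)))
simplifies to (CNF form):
False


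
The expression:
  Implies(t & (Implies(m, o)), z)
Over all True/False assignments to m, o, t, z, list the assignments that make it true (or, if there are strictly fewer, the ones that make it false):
is false only for:
  m=False, o=False, t=True, z=False;
  m=False, o=True, t=True, z=False;
  m=True, o=True, t=True, z=False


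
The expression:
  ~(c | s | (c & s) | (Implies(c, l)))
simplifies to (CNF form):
False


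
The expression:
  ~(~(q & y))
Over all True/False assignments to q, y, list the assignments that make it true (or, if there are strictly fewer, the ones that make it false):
is true only for:
  q=True, y=True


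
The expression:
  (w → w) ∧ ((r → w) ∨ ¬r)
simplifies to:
w ∨ ¬r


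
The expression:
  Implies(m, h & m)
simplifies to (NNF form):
h | ~m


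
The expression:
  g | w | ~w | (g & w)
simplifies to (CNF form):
True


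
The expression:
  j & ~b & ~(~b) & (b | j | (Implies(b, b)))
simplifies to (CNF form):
False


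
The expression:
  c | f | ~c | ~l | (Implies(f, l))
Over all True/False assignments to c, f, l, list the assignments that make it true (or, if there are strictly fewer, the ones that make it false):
is always true.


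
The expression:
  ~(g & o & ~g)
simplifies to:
True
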